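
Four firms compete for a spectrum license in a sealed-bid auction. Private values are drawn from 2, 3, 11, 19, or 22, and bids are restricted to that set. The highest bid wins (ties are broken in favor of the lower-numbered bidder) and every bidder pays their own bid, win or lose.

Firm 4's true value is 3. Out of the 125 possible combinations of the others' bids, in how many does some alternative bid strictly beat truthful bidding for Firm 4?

124

Others bid (2, 2, 3): truth gives -3; bid 2 gives -2 > -3. Violating.
Others bid (2, 2, 11): truth gives -3; bid 2 gives -2 > -3. Violating.
Others bid (2, 2, 19): truth gives -3; bid 2 gives -2 > -3. Violating.
Others bid (2, 2, 22): truth gives -3; bid 2 gives -2 > -3. Violating.
Others bid (2, 2, 2): truth gives 0; no alternative beats it.
(Checking all 125 profiles: 124 have a profitable deviation, 1 does not.)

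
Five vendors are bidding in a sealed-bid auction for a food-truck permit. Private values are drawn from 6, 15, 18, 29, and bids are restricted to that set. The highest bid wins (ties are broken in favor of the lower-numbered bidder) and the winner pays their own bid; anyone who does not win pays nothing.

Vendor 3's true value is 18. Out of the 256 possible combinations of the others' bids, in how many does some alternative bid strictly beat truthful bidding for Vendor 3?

Others bid (6, 6, 6, 6): truth gives 0; bid 15 gives 3 > 0. Violating.
Others bid (6, 6, 6, 15): truth gives 0; bid 15 gives 3 > 0. Violating.
Others bid (6, 6, 15, 6): truth gives 0; bid 15 gives 3 > 0. Violating.
Others bid (6, 6, 15, 15): truth gives 0; bid 15 gives 3 > 0. Violating.
Others bid (6, 6, 6, 18): truth gives 0; no alternative beats it.
Others bid (6, 6, 6, 29): truth gives 0; no alternative beats it.
(Checking all 256 profiles: 4 have a profitable deviation, 252 do not.)

4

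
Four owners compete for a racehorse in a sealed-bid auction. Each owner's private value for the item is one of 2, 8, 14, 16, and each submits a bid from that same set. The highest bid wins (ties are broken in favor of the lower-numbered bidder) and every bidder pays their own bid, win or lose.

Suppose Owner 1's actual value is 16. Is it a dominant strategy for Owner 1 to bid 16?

Consider the case where Owner 2 bids 2, Owner 3 bids 2 and Owner 4 bids 2.
Truthful bid 16: wins, pays 16, utility 16 - 16 = 0.
Bid 2 instead: wins, pays 2, utility 16 - 2 = 14.
Since 14 > 0, bidding 2 is strictly better here, so truthful bidding is not dominant.

No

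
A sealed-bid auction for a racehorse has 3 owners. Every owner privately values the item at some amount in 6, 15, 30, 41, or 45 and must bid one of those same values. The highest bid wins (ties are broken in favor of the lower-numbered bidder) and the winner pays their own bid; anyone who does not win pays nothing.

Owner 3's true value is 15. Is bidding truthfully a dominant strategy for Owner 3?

Check each profile of the others' bids and compare truth against every alternative bid.
Others bid (6, 6): truth gives 0, best alternative gives 0.
Others bid (6, 15): truth gives 0, best alternative gives 0.
Others bid (6, 30): truth gives 0, best alternative gives 0.
Others bid (6, 41): truth gives 0, best alternative gives 0.
Others bid (6, 45): truth gives 0, best alternative gives 0.
Others bid (15, 6): truth gives 0, best alternative gives 0.
(Remaining 19 profiles checked similarly; truth is weakly best in each.)
In every case the truthful bid is at least as good as any alternative, so it is a dominant strategy.

Yes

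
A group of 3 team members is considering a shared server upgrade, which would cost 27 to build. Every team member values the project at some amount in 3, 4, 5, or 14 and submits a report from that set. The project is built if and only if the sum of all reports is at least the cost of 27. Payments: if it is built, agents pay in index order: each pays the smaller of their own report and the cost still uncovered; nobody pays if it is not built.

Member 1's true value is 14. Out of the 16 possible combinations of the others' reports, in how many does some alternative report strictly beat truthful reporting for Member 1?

1

Others report (14, 14): truth gives 0; report 3 gives 11 > 0. Violating.
Others report (3, 3): truth gives 0; no alternative beats it.
Others report (3, 4): truth gives 0; no alternative beats it.
(Checking all 16 profiles: 1 has a profitable deviation, 15 do not.)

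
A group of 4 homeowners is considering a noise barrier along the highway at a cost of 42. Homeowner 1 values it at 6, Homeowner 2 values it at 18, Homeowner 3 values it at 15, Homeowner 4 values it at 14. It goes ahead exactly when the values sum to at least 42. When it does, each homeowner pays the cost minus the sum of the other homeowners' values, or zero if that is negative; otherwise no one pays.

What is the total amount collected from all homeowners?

14

Total value 53 ≥ cost 42, so it is built.
Homeowner 1: others sum to 47; max(0, 42 - 47) = 0.
Homeowner 2: others sum to 35; max(0, 42 - 35) = 7.
Homeowner 3: others sum to 38; max(0, 42 - 38) = 4.
Homeowner 4: others sum to 39; max(0, 42 - 39) = 3.
Total collected = 0 + 7 + 4 + 3 = 14.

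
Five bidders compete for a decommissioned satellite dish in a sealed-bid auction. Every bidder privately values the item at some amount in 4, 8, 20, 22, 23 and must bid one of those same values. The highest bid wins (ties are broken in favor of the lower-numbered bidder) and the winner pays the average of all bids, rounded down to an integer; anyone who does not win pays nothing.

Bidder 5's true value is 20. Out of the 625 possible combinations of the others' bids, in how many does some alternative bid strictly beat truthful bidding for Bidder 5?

Others bid (4, 4, 4, 4): truth gives 13; bid 8 gives 16 > 13. Violating.
Others bid (4, 4, 4, 20): truth gives 0; bid 22 gives 10 > 0. Violating.
Others bid (4, 4, 4, 22): truth gives 0; bid 23 gives 9 > 0. Violating.
Others bid (4, 4, 8, 20): truth gives 0; bid 22 gives 9 > 0. Violating.
Others bid (4, 4, 4, 8): truth gives 12; no alternative beats it.
Others bid (4, 4, 4, 23): truth gives 0; no alternative beats it.
(Checking all 625 profiles: 225 have a profitable deviation, 400 do not.)

225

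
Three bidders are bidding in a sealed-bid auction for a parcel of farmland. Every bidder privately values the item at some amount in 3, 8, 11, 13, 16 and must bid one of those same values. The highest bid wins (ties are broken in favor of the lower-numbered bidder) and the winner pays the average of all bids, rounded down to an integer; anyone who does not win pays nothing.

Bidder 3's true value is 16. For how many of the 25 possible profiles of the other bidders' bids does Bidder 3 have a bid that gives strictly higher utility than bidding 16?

9

Others bid (3, 3): truth gives 9; bid 8 gives 12 > 9. Violating.
Others bid (3, 8): truth gives 7; bid 11 gives 9 > 7. Violating.
Others bid (3, 11): truth gives 6; bid 13 gives 7 > 6. Violating.
Others bid (8, 3): truth gives 7; bid 11 gives 9 > 7. Violating.
Others bid (3, 13): truth gives 6; no alternative beats it.
Others bid (3, 16): truth gives 0; no alternative beats it.
(Checking all 25 profiles: 9 have a profitable deviation, 16 do not.)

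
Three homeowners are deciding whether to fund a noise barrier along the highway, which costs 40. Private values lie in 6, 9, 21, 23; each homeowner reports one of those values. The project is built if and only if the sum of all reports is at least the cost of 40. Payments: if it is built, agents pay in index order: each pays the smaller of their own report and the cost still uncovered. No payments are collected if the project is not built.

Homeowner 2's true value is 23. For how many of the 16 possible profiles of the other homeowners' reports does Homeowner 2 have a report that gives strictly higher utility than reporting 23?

Others report (6, 21): truth gives 0; report 21 gives 2 > 0. Violating.
Others report (6, 23): truth gives 0; report 21 gives 2 > 0. Violating.
Others report (9, 21): truth gives 0; report 21 gives 2 > 0. Violating.
Others report (9, 23): truth gives 0; report 9 gives 14 > 0. Violating.
Others report (6, 6): truth gives 0; no alternative beats it.
Others report (6, 9): truth gives 0; no alternative beats it.
(Checking all 16 profiles: 9 have a profitable deviation, 7 do not.)

9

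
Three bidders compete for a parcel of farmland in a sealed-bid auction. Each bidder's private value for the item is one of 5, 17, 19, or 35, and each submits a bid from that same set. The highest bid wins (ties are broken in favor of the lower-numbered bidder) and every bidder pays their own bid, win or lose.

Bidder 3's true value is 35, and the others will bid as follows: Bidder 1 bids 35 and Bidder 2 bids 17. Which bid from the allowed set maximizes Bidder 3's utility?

Bid 5: loses but pays 5, utility -5.
Bid 17: loses but pays 17, utility -17.
Bid 19: loses but pays 19, utility -19.
Bid 35: loses but pays 35, utility -35.
The best choice is 5 with utility -5.

5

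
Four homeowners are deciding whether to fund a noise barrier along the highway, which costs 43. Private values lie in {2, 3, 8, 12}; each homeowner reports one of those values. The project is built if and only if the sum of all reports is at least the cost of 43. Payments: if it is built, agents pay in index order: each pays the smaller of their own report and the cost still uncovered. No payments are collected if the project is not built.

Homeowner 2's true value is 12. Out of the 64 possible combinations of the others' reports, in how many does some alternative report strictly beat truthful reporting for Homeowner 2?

Others report (12, 12, 12): truth gives 0; report 8 gives 4 > 0. Violating.
Others report (2, 2, 2): truth gives 0; no alternative beats it.
Others report (2, 2, 3): truth gives 0; no alternative beats it.
(Checking all 64 profiles: 1 has a profitable deviation, 63 do not.)

1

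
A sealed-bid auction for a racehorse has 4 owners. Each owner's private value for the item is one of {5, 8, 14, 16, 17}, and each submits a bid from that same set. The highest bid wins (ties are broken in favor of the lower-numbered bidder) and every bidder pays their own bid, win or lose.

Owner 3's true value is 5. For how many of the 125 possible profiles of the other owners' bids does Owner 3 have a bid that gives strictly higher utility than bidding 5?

2

Others bid (5, 5, 5): truth gives -5; bid 8 gives -3 > -5. Violating.
Others bid (5, 5, 8): truth gives -5; bid 8 gives -3 > -5. Violating.
Others bid (5, 5, 14): truth gives -5; no alternative beats it.
Others bid (5, 5, 16): truth gives -5; no alternative beats it.
(Checking all 125 profiles: 2 have a profitable deviation, 123 do not.)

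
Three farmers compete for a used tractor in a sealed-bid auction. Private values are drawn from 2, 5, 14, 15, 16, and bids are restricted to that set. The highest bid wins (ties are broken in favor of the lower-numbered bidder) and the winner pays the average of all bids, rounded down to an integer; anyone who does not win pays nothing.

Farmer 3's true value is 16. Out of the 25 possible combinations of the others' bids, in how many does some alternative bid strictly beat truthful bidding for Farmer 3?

1

Others bid (2, 2): truth gives 10; bid 5 gives 13 > 10. Violating.
Others bid (2, 5): truth gives 9; no alternative beats it.
Others bid (2, 14): truth gives 6; no alternative beats it.
(Checking all 25 profiles: 1 has a profitable deviation, 24 do not.)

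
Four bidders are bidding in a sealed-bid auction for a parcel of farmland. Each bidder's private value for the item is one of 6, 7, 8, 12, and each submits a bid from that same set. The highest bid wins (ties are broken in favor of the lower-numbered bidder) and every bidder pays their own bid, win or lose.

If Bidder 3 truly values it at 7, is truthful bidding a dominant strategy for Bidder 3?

No

Consider the case where Bidder 1 bids 6, Bidder 2 bids 6 and Bidder 4 bids 8.
Truthful bid 7: loses but pays 7, utility -7.
Bid 6 instead: loses but pays 6, utility -6.
Since -6 > -7, bidding 6 is strictly better here, so truthful bidding is not dominant.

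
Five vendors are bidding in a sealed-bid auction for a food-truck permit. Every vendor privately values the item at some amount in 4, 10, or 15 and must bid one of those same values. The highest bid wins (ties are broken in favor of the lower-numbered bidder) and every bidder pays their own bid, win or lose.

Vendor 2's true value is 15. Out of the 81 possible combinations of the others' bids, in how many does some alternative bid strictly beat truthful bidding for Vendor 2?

Others bid (4, 4, 4, 4): truth gives 0; bid 10 gives 5 > 0. Violating.
Others bid (4, 4, 4, 10): truth gives 0; bid 10 gives 5 > 0. Violating.
Others bid (4, 4, 10, 4): truth gives 0; bid 10 gives 5 > 0. Violating.
Others bid (4, 4, 10, 10): truth gives 0; bid 10 gives 5 > 0. Violating.
Others bid (4, 4, 4, 15): truth gives 0; no alternative beats it.
Others bid (4, 4, 10, 15): truth gives 0; no alternative beats it.
(Checking all 81 profiles: 35 have a profitable deviation, 46 do not.)

35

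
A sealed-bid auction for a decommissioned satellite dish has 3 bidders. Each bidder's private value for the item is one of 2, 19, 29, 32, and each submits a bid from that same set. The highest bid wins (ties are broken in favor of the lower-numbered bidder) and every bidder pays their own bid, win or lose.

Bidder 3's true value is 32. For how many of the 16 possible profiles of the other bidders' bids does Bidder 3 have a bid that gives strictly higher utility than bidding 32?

11

Others bid (2, 2): truth gives 0; bid 19 gives 13 > 0. Violating.
Others bid (2, 19): truth gives 0; bid 29 gives 3 > 0. Violating.
Others bid (2, 32): truth gives -32; bid 2 gives -2 > -32. Violating.
Others bid (19, 2): truth gives 0; bid 29 gives 3 > 0. Violating.
Others bid (2, 29): truth gives 0; no alternative beats it.
Others bid (19, 29): truth gives 0; no alternative beats it.
(Checking all 16 profiles: 11 have a profitable deviation, 5 do not.)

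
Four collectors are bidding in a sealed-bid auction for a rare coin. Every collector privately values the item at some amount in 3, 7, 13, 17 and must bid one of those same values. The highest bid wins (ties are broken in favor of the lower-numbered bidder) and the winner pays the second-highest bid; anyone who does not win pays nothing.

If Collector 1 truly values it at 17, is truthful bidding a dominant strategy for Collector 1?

Check each profile of the others' bids and compare truth against every alternative bid.
Others bid (3, 3, 3): truth gives 14, best alternative gives 14.
Others bid (3, 3, 7): truth gives 10, best alternative gives 10.
Others bid (3, 7, 3): truth gives 10, best alternative gives 10.
Others bid (3, 7, 7): truth gives 10, best alternative gives 10.
Others bid (7, 3, 3): truth gives 10, best alternative gives 10.
Others bid (7, 3, 7): truth gives 10, best alternative gives 10.
(Remaining 58 profiles checked similarly; truth is weakly best in each.)
In every case the truthful bid is at least as good as any alternative, so it is a dominant strategy.

Yes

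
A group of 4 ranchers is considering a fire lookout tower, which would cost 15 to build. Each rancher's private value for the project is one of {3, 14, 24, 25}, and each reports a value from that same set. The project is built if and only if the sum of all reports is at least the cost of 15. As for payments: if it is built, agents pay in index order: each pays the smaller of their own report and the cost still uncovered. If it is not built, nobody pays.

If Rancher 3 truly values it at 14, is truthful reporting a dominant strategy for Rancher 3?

Consider the case where Rancher 1 reports 3, Rancher 2 reports 3 and Rancher 4 reports 14.
Truthful report 14: project built, pays 9, utility 14 - 9 = 5.
Report 3 instead: project built, pays 3, utility 14 - 3 = 11.
Since 11 > 5, reporting 3 is strictly better here, so truthful reporting is not dominant.

No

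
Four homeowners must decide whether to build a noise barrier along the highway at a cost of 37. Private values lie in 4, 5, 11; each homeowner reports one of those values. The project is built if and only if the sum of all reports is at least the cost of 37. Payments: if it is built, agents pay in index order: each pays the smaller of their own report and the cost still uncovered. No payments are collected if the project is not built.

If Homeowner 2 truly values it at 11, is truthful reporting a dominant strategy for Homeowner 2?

Consider the case where Homeowner 1 reports 11, Homeowner 3 reports 11 and Homeowner 4 reports 11.
Truthful report 11: project built, pays 11, utility 11 - 11 = 0.
Report 4 instead: project built, pays 4, utility 11 - 4 = 7.
Since 7 > 0, reporting 4 is strictly better here, so truthful reporting is not dominant.

No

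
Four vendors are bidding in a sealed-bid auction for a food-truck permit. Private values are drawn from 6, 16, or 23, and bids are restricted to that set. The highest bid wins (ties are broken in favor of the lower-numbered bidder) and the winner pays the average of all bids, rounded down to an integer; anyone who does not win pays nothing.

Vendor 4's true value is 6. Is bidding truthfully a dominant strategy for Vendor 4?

Yes

Check each profile of the others' bids and compare truth against every alternative bid.
Others bid (6, 6, 6): truth gives 0, best alternative gives -2.
Others bid (6, 6, 16): truth gives 0, best alternative gives 0.
Others bid (6, 6, 23): truth gives 0, best alternative gives 0.
Others bid (6, 16, 6): truth gives 0, best alternative gives 0.
Others bid (6, 16, 16): truth gives 0, best alternative gives 0.
Others bid (6, 16, 23): truth gives 0, best alternative gives 0.
(Remaining 21 profiles checked similarly; truth is weakly best in each.)
In every case the truthful bid is at least as good as any alternative, so it is a dominant strategy.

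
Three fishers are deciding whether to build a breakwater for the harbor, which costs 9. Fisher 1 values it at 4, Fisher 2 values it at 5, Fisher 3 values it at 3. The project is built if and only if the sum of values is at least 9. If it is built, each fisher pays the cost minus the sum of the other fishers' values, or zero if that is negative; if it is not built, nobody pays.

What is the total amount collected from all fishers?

3

Total value 12 ≥ cost 9, so it is built.
Fisher 1: others sum to 8; max(0, 9 - 8) = 1.
Fisher 2: others sum to 7; max(0, 9 - 7) = 2.
Fisher 3: others sum to 9; max(0, 9 - 9) = 0.
Total collected = 1 + 2 + 0 = 3.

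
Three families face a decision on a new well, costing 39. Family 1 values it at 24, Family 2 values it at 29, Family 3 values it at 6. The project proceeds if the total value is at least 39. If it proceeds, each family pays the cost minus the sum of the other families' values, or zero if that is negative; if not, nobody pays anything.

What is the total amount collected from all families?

13

Total value 59 ≥ cost 39, so it is built.
Family 1: others sum to 35; max(0, 39 - 35) = 4.
Family 2: others sum to 30; max(0, 39 - 30) = 9.
Family 3: others sum to 53; max(0, 39 - 53) = 0.
Total collected = 4 + 9 + 0 = 13.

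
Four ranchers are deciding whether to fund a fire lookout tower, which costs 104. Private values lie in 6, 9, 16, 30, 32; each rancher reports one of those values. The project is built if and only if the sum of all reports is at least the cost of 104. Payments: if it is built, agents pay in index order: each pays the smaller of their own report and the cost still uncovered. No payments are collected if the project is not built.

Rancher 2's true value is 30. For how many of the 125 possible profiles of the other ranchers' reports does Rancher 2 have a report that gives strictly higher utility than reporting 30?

8

Others report (30, 30, 30): truth gives 0; report 16 gives 14 > 0. Violating.
Others report (30, 30, 32): truth gives 0; report 16 gives 14 > 0. Violating.
Others report (30, 32, 30): truth gives 0; report 16 gives 14 > 0. Violating.
Others report (30, 32, 32): truth gives 0; report 16 gives 14 > 0. Violating.
Others report (6, 6, 6): truth gives 0; no alternative beats it.
Others report (6, 6, 9): truth gives 0; no alternative beats it.
(Checking all 125 profiles: 8 have a profitable deviation, 117 do not.)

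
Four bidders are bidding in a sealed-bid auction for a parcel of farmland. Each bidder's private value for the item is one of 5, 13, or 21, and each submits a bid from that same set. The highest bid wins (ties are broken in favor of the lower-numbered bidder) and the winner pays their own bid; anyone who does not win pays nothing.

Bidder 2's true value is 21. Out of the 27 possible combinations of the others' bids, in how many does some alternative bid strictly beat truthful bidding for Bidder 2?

Others bid (5, 5, 5): truth gives 0; bid 13 gives 8 > 0. Violating.
Others bid (5, 5, 13): truth gives 0; bid 13 gives 8 > 0. Violating.
Others bid (5, 13, 5): truth gives 0; bid 13 gives 8 > 0. Violating.
Others bid (5, 13, 13): truth gives 0; bid 13 gives 8 > 0. Violating.
Others bid (5, 5, 21): truth gives 0; no alternative beats it.
Others bid (5, 13, 21): truth gives 0; no alternative beats it.
(Checking all 27 profiles: 4 have a profitable deviation, 23 do not.)

4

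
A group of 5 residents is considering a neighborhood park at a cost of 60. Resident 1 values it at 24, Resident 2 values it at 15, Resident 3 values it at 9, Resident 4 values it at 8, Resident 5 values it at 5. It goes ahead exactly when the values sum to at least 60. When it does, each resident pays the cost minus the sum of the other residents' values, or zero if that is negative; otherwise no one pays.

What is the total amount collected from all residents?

Total value 61 ≥ cost 60, so it is built.
Resident 1: others sum to 37; max(0, 60 - 37) = 23.
Resident 2: others sum to 46; max(0, 60 - 46) = 14.
Resident 3: others sum to 52; max(0, 60 - 52) = 8.
Resident 4: others sum to 53; max(0, 60 - 53) = 7.
Resident 5: others sum to 56; max(0, 60 - 56) = 4.
Total collected = 23 + 14 + 8 + 7 + 4 = 56.

56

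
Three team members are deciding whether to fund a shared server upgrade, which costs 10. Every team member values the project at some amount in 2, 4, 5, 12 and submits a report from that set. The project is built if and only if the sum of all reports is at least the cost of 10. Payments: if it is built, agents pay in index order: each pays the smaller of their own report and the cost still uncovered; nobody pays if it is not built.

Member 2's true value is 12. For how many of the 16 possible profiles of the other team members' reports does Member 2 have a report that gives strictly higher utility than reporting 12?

Others report (2, 4): truth gives 4; report 4 gives 8 > 4. Violating.
Others report (2, 5): truth gives 4; report 4 gives 8 > 4. Violating.
Others report (2, 12): truth gives 4; report 2 gives 10 > 4. Violating.
Others report (4, 2): truth gives 6; report 4 gives 8 > 6. Violating.
Others report (2, 2): truth gives 4; no alternative beats it.
Others report (12, 2): truth gives 12; no alternative beats it.
(Checking all 16 profiles: 11 have a profitable deviation, 5 do not.)

11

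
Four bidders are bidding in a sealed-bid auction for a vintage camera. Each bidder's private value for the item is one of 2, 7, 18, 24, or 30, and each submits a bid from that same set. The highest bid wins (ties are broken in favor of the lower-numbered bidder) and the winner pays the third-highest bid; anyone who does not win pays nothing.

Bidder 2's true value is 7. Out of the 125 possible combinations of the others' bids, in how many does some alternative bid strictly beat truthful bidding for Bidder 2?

9

Others bid (2, 2, 18): truth gives 0; bid 18 gives 5 > 0. Violating.
Others bid (2, 2, 24): truth gives 0; bid 24 gives 5 > 0. Violating.
Others bid (2, 2, 30): truth gives 0; bid 30 gives 5 > 0. Violating.
Others bid (2, 18, 2): truth gives 0; bid 18 gives 5 > 0. Violating.
Others bid (2, 2, 2): truth gives 5; no alternative beats it.
Others bid (2, 2, 7): truth gives 5; no alternative beats it.
(Checking all 125 profiles: 9 have a profitable deviation, 116 do not.)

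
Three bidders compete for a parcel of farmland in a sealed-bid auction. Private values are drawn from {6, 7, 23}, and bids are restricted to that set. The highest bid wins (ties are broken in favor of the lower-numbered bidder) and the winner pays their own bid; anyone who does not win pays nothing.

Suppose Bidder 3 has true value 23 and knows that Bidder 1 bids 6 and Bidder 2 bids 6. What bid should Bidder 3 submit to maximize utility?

Bid 6: loses, pays 0, utility 0.
Bid 7: wins, pays 7, utility 23 - 7 = 16.
Bid 23: wins, pays 23, utility 23 - 23 = 0.
The best choice is 7 with utility 16.

7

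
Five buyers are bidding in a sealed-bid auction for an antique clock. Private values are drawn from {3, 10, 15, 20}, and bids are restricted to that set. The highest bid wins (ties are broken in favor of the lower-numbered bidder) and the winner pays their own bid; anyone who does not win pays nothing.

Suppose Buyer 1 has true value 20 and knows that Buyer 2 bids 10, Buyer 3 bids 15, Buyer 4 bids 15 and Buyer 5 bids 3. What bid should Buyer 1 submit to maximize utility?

Bid 3: loses, pays 0, utility 0.
Bid 10: loses, pays 0, utility 0.
Bid 15: wins, pays 15, utility 20 - 15 = 5.
Bid 20: wins, pays 20, utility 20 - 20 = 0.
The best choice is 15 with utility 5.

15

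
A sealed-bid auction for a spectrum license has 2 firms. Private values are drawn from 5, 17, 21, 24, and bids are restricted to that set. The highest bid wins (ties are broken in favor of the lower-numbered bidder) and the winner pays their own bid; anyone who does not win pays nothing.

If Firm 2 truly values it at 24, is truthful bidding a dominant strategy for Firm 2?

Consider the case where Firm 1 bids 5.
Truthful bid 24: wins, pays 24, utility 24 - 24 = 0.
Bid 17 instead: wins, pays 17, utility 24 - 17 = 7.
Since 7 > 0, bidding 17 is strictly better here, so truthful bidding is not dominant.

No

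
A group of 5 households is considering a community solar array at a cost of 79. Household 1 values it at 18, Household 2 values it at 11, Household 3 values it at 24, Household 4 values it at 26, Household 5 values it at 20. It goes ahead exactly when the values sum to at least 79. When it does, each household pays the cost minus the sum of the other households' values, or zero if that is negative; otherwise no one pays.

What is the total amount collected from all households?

Total value 99 ≥ cost 79, so it is built.
Household 1: others sum to 81; max(0, 79 - 81) = 0.
Household 2: others sum to 88; max(0, 79 - 88) = 0.
Household 3: others sum to 75; max(0, 79 - 75) = 4.
Household 4: others sum to 73; max(0, 79 - 73) = 6.
Household 5: others sum to 79; max(0, 79 - 79) = 0.
Total collected = 0 + 0 + 4 + 6 + 0 = 10.

10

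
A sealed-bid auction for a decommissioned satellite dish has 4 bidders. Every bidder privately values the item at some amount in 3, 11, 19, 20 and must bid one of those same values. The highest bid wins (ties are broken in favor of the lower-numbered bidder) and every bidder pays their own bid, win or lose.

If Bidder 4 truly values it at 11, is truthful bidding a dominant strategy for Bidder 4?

Consider the case where Bidder 1 bids 3, Bidder 2 bids 3 and Bidder 3 bids 11.
Truthful bid 11: loses but pays 11, utility -11.
Bid 3 instead: loses but pays 3, utility -3.
Since -3 > -11, bidding 3 is strictly better here, so truthful bidding is not dominant.

No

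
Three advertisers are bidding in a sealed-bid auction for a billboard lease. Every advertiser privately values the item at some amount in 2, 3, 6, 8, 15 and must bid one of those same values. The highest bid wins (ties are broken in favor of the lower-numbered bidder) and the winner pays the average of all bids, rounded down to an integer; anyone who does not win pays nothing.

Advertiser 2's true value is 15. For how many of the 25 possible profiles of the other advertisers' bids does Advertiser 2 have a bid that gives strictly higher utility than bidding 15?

12

Others bid (2, 2): truth gives 9; bid 3 gives 13 > 9. Violating.
Others bid (2, 3): truth gives 9; bid 3 gives 13 > 9. Violating.
Others bid (2, 6): truth gives 8; bid 6 gives 11 > 8. Violating.
Others bid (2, 8): truth gives 7; bid 8 gives 9 > 7. Violating.
Others bid (2, 15): truth gives 5; no alternative beats it.
Others bid (3, 15): truth gives 4; no alternative beats it.
(Checking all 25 profiles: 12 have a profitable deviation, 13 do not.)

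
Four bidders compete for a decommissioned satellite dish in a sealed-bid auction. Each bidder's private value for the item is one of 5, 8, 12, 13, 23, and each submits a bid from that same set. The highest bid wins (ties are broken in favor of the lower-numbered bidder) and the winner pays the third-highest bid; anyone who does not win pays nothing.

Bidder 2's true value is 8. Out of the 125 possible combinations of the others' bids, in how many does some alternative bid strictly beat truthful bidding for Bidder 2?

Others bid (5, 5, 12): truth gives 0; bid 12 gives 3 > 0. Violating.
Others bid (5, 5, 13): truth gives 0; bid 13 gives 3 > 0. Violating.
Others bid (5, 5, 23): truth gives 0; bid 23 gives 3 > 0. Violating.
Others bid (5, 12, 5): truth gives 0; bid 12 gives 3 > 0. Violating.
Others bid (5, 5, 5): truth gives 3; no alternative beats it.
Others bid (5, 5, 8): truth gives 3; no alternative beats it.
(Checking all 125 profiles: 9 have a profitable deviation, 116 do not.)

9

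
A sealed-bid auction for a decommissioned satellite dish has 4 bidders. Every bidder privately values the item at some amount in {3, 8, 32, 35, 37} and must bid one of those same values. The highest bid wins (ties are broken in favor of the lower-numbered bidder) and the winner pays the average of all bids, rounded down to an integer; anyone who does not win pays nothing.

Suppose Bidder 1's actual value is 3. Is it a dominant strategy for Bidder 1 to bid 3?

Yes

Check each profile of the others' bids and compare truth against every alternative bid.
Others bid (8, 8, 8): truth gives 0, best alternative gives -5.
Others bid (3, 8, 8): truth gives 0, best alternative gives -3.
Others bid (8, 3, 8): truth gives 0, best alternative gives -3.
Others bid (8, 8, 3): truth gives 0, best alternative gives -3.
Others bid (3, 3, 8): truth gives 0, best alternative gives -2.
Others bid (3, 8, 3): truth gives 0, best alternative gives -2.
(Remaining 119 profiles checked similarly; truth is weakly best in each.)
In every case the truthful bid is at least as good as any alternative, so it is a dominant strategy.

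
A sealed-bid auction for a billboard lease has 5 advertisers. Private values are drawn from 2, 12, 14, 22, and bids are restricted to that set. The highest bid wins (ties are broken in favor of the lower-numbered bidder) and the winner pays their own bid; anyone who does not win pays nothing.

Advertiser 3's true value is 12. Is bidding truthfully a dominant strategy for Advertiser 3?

Yes

Check each profile of the others' bids and compare truth against every alternative bid.
Others bid (2, 2, 2, 2): truth gives 0, best alternative gives 0.
Others bid (2, 2, 2, 12): truth gives 0, best alternative gives 0.
Others bid (2, 2, 2, 14): truth gives 0, best alternative gives 0.
Others bid (2, 2, 2, 22): truth gives 0, best alternative gives 0.
Others bid (2, 2, 12, 2): truth gives 0, best alternative gives 0.
Others bid (2, 2, 12, 12): truth gives 0, best alternative gives 0.
(Remaining 250 profiles checked similarly; truth is weakly best in each.)
In every case the truthful bid is at least as good as any alternative, so it is a dominant strategy.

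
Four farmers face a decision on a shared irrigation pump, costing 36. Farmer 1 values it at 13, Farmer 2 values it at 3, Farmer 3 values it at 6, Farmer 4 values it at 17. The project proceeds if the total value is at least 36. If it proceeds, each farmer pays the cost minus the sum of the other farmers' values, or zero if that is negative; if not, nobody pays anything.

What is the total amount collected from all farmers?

27

Total value 39 ≥ cost 36, so it is built.
Farmer 1: others sum to 26; max(0, 36 - 26) = 10.
Farmer 2: others sum to 36; max(0, 36 - 36) = 0.
Farmer 3: others sum to 33; max(0, 36 - 33) = 3.
Farmer 4: others sum to 22; max(0, 36 - 22) = 14.
Total collected = 10 + 0 + 3 + 14 = 27.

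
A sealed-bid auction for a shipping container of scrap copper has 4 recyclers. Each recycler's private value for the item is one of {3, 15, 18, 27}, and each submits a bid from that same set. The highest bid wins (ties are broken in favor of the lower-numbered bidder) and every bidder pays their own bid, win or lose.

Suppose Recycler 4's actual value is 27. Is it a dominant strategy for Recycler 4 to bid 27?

No

Consider the case where Recycler 1 bids 3, Recycler 2 bids 3 and Recycler 3 bids 3.
Truthful bid 27: wins, pays 27, utility 27 - 27 = 0.
Bid 15 instead: wins, pays 15, utility 27 - 15 = 12.
Since 12 > 0, bidding 15 is strictly better here, so truthful bidding is not dominant.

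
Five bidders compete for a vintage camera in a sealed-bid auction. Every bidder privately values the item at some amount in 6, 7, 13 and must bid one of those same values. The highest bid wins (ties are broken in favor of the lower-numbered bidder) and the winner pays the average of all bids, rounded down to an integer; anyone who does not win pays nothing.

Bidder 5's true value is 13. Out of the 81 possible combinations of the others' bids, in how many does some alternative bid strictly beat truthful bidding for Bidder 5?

Others bid (6, 6, 6, 6): truth gives 6; bid 7 gives 7 > 6. Violating.
Others bid (6, 6, 6, 7): truth gives 6; no alternative beats it.
Others bid (6, 6, 6, 13): truth gives 0; no alternative beats it.
(Checking all 81 profiles: 1 has a profitable deviation, 80 do not.)

1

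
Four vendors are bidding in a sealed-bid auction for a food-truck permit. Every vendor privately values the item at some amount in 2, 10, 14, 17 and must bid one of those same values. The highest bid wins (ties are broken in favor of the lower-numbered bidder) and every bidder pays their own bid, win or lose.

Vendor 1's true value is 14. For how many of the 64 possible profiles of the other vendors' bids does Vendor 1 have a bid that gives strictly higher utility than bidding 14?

45

Others bid (2, 2, 2): truth gives 0; bid 2 gives 12 > 0. Violating.
Others bid (2, 2, 10): truth gives 0; bid 10 gives 4 > 0. Violating.
Others bid (2, 2, 17): truth gives -14; bid 2 gives -2 > -14. Violating.
Others bid (2, 10, 2): truth gives 0; bid 10 gives 4 > 0. Violating.
Others bid (2, 2, 14): truth gives 0; no alternative beats it.
Others bid (2, 10, 14): truth gives 0; no alternative beats it.
(Checking all 64 profiles: 45 have a profitable deviation, 19 do not.)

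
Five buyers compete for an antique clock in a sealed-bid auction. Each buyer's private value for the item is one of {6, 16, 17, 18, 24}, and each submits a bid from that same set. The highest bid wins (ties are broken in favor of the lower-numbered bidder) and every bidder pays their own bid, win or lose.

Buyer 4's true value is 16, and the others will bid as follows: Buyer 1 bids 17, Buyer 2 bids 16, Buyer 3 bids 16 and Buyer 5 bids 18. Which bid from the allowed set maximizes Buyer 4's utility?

18

Bid 6: loses but pays 6, utility -6.
Bid 16: loses but pays 16, utility -16.
Bid 17: loses but pays 17, utility -17.
Bid 18: wins, pays 18, utility 16 - 18 = -2.
Bid 24: wins, pays 24, utility 16 - 24 = -8.
The best choice is 18 with utility -2.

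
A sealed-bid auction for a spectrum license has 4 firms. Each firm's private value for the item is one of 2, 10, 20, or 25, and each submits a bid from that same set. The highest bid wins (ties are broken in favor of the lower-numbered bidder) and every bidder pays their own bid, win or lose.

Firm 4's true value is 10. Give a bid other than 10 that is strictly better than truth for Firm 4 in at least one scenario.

2

Suppose Firm 1 bids 2, Firm 2 bids 2 and Firm 3 bids 10.
Bid 10: loses but pays 10, utility -10.
Bid 2: loses but pays 2, utility -2.
So bidding 2 beats truth here (-2 > -10).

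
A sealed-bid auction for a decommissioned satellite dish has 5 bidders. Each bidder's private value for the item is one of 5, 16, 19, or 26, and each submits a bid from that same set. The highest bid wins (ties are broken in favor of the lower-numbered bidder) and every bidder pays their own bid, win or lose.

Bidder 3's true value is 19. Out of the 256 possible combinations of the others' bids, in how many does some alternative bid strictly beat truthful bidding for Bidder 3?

Others bid (5, 5, 5, 5): truth gives 0; bid 16 gives 3 > 0. Violating.
Others bid (5, 5, 5, 16): truth gives 0; bid 16 gives 3 > 0. Violating.
Others bid (5, 5, 5, 26): truth gives -19; bid 5 gives -5 > -19. Violating.
Others bid (5, 5, 16, 5): truth gives 0; bid 16 gives 3 > 0. Violating.
Others bid (5, 5, 5, 19): truth gives 0; no alternative beats it.
Others bid (5, 5, 16, 19): truth gives 0; no alternative beats it.
(Checking all 256 profiles: 224 have a profitable deviation, 32 do not.)

224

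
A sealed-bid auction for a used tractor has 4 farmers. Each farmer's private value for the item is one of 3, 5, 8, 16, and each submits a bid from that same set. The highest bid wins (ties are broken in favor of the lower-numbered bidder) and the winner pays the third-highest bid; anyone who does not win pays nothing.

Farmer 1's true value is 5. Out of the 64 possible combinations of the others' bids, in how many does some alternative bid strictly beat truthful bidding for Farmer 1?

6

Others bid (3, 3, 8): truth gives 0; bid 8 gives 2 > 0. Violating.
Others bid (3, 3, 16): truth gives 0; bid 16 gives 2 > 0. Violating.
Others bid (3, 8, 3): truth gives 0; bid 8 gives 2 > 0. Violating.
Others bid (3, 16, 3): truth gives 0; bid 16 gives 2 > 0. Violating.
Others bid (3, 3, 3): truth gives 2; no alternative beats it.
Others bid (3, 3, 5): truth gives 2; no alternative beats it.
(Checking all 64 profiles: 6 have a profitable deviation, 58 do not.)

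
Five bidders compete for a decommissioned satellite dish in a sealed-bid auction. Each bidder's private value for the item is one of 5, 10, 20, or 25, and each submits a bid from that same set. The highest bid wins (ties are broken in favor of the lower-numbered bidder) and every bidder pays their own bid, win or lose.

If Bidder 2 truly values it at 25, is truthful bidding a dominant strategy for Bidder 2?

Consider the case where Bidder 1 bids 5, Bidder 3 bids 5, Bidder 4 bids 5 and Bidder 5 bids 5.
Truthful bid 25: wins, pays 25, utility 25 - 25 = 0.
Bid 10 instead: wins, pays 10, utility 25 - 10 = 15.
Since 15 > 0, bidding 10 is strictly better here, so truthful bidding is not dominant.

No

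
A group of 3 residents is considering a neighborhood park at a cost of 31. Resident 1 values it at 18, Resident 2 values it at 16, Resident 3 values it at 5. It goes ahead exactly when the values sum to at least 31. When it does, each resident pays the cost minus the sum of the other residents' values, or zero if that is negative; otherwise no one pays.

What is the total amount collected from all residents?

Total value 39 ≥ cost 31, so it is built.
Resident 1: others sum to 21; max(0, 31 - 21) = 10.
Resident 2: others sum to 23; max(0, 31 - 23) = 8.
Resident 3: others sum to 34; max(0, 31 - 34) = 0.
Total collected = 10 + 8 + 0 = 18.

18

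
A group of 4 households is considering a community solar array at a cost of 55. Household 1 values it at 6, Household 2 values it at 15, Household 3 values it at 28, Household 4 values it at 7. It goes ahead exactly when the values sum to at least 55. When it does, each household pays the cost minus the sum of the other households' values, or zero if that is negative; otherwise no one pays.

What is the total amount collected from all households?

Total value 56 ≥ cost 55, so it is built.
Household 1: others sum to 50; max(0, 55 - 50) = 5.
Household 2: others sum to 41; max(0, 55 - 41) = 14.
Household 3: others sum to 28; max(0, 55 - 28) = 27.
Household 4: others sum to 49; max(0, 55 - 49) = 6.
Total collected = 5 + 14 + 27 + 6 = 52.

52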